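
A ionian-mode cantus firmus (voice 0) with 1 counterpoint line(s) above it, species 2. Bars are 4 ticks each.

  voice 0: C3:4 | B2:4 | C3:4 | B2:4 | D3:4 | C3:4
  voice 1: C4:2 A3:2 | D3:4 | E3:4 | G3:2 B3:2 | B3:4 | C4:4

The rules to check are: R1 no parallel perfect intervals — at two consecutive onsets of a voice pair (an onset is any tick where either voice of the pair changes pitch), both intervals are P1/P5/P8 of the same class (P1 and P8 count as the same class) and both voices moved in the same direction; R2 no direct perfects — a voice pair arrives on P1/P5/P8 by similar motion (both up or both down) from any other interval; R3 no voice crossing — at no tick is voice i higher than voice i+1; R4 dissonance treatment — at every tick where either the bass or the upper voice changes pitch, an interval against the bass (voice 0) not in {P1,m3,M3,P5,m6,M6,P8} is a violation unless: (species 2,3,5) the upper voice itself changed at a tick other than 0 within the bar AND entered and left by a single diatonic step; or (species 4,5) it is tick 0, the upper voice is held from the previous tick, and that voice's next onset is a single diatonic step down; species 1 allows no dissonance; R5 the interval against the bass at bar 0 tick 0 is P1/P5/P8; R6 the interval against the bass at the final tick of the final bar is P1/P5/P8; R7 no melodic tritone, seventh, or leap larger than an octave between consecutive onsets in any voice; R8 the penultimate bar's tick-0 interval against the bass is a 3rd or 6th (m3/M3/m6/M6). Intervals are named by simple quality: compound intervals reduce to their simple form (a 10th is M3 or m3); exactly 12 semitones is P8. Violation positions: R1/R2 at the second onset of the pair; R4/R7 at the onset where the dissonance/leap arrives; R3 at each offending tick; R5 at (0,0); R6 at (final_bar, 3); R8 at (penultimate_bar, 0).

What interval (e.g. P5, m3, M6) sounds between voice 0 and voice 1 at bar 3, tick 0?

m6

voice 0=B2 voice 1=G3 -> m6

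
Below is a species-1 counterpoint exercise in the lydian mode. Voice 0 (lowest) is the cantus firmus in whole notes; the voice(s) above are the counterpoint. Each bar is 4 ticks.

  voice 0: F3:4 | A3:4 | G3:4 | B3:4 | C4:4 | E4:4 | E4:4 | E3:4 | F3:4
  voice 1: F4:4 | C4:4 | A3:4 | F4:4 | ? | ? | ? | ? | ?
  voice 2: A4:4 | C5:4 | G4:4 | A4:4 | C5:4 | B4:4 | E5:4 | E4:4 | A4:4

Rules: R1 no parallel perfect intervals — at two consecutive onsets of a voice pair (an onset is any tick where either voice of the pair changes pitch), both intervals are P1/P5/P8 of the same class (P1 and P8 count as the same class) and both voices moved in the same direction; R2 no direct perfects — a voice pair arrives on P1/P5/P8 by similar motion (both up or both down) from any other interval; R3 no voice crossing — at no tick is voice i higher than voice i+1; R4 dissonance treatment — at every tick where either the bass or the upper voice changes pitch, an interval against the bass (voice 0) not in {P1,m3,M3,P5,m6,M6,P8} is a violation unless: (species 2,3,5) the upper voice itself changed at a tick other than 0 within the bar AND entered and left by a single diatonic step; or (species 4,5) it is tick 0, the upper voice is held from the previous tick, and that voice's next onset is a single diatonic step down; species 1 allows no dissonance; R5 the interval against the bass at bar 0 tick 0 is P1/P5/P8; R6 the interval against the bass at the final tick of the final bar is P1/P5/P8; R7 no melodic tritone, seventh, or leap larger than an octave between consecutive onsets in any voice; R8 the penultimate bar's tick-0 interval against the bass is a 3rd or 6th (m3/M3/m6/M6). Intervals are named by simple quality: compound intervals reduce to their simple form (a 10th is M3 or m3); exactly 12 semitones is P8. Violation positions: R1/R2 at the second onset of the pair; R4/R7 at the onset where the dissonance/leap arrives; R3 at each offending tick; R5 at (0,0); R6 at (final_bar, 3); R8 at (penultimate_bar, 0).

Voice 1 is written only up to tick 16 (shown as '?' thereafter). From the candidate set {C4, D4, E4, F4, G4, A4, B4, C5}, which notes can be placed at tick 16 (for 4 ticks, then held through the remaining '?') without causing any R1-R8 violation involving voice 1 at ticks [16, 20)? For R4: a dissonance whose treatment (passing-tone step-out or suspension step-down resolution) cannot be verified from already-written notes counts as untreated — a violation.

{A4, C4, E4}

C4: legal
D4: violates R4
E4: legal
F4: violates R4
G4: violates R2
A4: legal
B4: violates R4,R7
C5: violates R2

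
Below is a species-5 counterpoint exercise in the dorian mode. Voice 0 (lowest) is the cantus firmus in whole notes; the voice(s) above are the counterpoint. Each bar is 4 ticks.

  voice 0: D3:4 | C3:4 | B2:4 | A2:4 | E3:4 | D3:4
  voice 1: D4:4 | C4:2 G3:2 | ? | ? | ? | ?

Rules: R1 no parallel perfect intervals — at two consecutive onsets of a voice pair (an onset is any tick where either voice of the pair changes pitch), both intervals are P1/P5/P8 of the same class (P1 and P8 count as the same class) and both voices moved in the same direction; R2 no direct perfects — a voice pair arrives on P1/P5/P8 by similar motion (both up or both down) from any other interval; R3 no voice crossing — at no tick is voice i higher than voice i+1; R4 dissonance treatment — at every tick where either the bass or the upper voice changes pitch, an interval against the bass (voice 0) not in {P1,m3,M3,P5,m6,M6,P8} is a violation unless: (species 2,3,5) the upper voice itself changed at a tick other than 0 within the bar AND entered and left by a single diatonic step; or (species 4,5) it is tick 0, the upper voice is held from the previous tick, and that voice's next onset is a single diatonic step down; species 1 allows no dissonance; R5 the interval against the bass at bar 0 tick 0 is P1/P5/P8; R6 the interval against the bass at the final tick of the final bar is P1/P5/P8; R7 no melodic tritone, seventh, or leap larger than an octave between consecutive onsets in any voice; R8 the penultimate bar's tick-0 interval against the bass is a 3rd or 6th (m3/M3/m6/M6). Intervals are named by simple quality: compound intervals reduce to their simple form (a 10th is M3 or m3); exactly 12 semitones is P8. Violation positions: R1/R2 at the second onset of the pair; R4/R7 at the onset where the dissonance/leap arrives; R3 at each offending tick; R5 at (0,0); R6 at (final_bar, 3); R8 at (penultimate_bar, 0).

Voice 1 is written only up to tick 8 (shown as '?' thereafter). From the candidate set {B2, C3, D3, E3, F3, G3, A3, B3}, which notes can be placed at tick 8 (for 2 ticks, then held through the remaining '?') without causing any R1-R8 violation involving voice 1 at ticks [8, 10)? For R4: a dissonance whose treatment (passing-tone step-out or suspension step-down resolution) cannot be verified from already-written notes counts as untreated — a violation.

{B3, D3, G3}

B2: violates R2
C3: violates R4
D3: legal
E3: violates R4
F3: violates R4
G3: legal
A3: violates R4
B3: legal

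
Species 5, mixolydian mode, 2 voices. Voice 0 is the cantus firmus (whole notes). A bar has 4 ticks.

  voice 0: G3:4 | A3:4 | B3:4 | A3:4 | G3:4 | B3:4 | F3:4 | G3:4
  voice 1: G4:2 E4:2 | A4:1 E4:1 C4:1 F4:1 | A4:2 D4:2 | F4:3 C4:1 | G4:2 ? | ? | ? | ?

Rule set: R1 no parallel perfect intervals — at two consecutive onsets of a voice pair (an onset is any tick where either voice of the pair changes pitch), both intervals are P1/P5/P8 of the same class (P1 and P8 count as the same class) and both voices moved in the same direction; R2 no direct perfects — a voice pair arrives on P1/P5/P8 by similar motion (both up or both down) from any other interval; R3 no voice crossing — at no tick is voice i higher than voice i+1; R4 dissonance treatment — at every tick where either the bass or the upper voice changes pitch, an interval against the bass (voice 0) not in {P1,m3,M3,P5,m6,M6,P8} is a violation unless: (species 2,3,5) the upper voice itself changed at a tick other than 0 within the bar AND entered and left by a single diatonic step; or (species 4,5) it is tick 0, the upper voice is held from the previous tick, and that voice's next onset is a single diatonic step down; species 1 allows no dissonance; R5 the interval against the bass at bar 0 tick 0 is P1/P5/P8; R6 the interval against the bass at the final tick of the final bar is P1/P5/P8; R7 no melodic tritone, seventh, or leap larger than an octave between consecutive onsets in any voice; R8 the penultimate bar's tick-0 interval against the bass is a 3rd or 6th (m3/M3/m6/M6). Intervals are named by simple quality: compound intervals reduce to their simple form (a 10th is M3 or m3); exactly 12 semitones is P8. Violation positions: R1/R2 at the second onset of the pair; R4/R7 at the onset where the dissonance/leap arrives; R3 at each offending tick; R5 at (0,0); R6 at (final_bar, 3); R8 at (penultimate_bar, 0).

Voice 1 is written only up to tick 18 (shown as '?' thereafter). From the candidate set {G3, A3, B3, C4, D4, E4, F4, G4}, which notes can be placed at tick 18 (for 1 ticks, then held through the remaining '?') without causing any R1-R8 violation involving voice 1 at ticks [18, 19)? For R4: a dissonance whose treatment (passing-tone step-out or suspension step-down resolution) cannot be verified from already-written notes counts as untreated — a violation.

G3: legal
A3: violates R4,R7
B3: legal
C4: violates R4
D4: legal
E4: legal
F4: violates R4
G4: legal

{B3, D4, E4, G3, G4}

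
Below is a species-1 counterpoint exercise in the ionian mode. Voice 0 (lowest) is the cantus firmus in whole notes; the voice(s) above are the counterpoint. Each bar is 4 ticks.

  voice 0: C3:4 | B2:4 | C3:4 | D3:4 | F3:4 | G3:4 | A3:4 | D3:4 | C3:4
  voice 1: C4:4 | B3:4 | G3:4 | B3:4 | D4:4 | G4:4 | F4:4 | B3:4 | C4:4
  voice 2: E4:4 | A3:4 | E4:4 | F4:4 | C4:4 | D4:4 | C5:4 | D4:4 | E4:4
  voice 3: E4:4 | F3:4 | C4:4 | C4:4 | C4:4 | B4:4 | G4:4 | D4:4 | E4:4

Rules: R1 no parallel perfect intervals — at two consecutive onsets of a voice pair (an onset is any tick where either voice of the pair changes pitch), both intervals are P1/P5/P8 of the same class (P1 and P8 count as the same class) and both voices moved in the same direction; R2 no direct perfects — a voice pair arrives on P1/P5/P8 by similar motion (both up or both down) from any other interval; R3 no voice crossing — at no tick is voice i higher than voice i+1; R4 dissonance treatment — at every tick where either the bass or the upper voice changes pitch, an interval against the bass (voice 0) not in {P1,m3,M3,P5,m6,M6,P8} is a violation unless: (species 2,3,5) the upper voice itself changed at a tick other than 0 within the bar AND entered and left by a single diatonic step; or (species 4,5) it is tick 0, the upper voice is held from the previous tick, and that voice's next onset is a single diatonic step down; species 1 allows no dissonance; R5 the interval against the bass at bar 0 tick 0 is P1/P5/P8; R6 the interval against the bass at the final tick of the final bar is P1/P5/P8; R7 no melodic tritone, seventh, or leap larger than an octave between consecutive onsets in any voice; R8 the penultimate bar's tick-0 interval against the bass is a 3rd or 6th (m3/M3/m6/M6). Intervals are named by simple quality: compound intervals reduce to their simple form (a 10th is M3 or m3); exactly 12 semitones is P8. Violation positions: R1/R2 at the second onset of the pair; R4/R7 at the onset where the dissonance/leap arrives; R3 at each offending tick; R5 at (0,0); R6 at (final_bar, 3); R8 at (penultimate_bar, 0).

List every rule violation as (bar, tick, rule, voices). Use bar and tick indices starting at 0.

bar 0: v0=C3 v1=C4 v2=E4 v3=E4 downbeat M3
bar 1: v0=B2 v1=B3 v2=A3 v3=F3 downbeat TT
bar 2: v0=C3 v1=G3 v2=E4 v3=C4 downbeat P8
bar 3: v0=D3 v1=B3 v2=F4 v3=C4 downbeat m7
bar 4: v0=F3 v1=D4 v2=C4 v3=C4 downbeat P5
bar 5: v0=G3 v1=G4 v2=D4 v3=B4 downbeat M3
bar 6: v0=A3 v1=F4 v2=C5 v3=G4 downbeat m7
bar 7: v0=D3 v1=B3 v2=D4 v3=D4 downbeat P8
bar 8: v0=C3 v1=C4 v2=E4 v3=E4 downbeat M3
  -> R5 @ bar 0 tick 0 v(0, 2): opens on M3
  -> R5 @ bar 0 tick 0 v(0, 3): opens on M3
  -> R1 @ bar 1 tick 0 v(0, 1): C3/C4 P8 -> B2/B3 P8 similar
  -> R3 @ bar 1 tick 0 v(1, 2): B3 above A3
  -> R3 @ bar 1 tick 0 v(2, 3): A3 above F3
  -> R4 @ bar 1 tick 0 v(0, 2): B2/A3 m7 untreated
  -> R4 @ bar 1 tick 0 v(0, 3): B2/F3 TT untreated
  -> R7 @ bar 1 tick 0 v(3,): E4->F3 leap 11st
  -> R3 @ bar 1 tick 1 v(1, 2): B3 above A3
  -> R3 @ bar 1 tick 1 v(2, 3): A3 above F3
  -> R3 @ bar 1 tick 2 v(1, 2): B3 above A3
  -> R3 @ bar 1 tick 2 v(2, 3): A3 above F3
  -> R3 @ bar 1 tick 3 v(1, 2): B3 above A3
  -> R3 @ bar 1 tick 3 v(2, 3): A3 above F3
  -> R2 @ bar 2 tick 0 v(0, 3): B2/F3 TT -> C3/C4 P8 similar
  -> R3 @ bar 2 tick 0 v(2, 3): E4 above C4
  -> R3 @ bar 2 tick 1 v(2, 3): E4 above C4
  -> R3 @ bar 2 tick 2 v(2, 3): E4 above C4
  -> R3 @ bar 2 tick 3 v(2, 3): E4 above C4
  -> R3 @ bar 3 tick 0 v(2, 3): F4 above C4
  -> R4 @ bar 3 tick 0 v(0, 3): D3/C4 m7 untreated
  -> R3 @ bar 3 tick 1 v(2, 3): F4 above C4
  -> R3 @ bar 3 tick 2 v(2, 3): F4 above C4
  -> R3 @ bar 3 tick 3 v(2, 3): F4 above C4
  -> R3 @ bar 4 tick 0 v(1, 2): D4 above C4
  -> R3 @ bar 4 tick 1 v(1, 2): D4 above C4
  -> R3 @ bar 4 tick 2 v(1, 2): D4 above C4
  -> R3 @ bar 4 tick 3 v(1, 2): D4 above C4
  -> R1 @ bar 5 tick 0 v(0, 2): F3/C4 P5 -> G3/D4 P5 similar
  -> R2 @ bar 5 tick 0 v(0, 1): F3/D4 M6 -> G3/G4 P8 similar
  -> R3 @ bar 5 tick 0 v(1, 2): G4 above D4
  -> R7 @ bar 5 tick 0 v(3,): C4->B4 leap 11st
  -> R3 @ bar 5 tick 1 v(1, 2): G4 above D4
  -> R3 @ bar 5 tick 2 v(1, 2): G4 above D4
  -> R3 @ bar 5 tick 3 v(1, 2): G4 above D4
  -> R3 @ bar 6 tick 0 v(2, 3): C5 above G4
  -> R4 @ bar 6 tick 0 v(0, 3): A3/G4 m7 untreated
  -> R7 @ bar 6 tick 0 v(2,): D4->C5 leap 10st
  -> R3 @ bar 6 tick 1 v(2, 3): C5 above G4
  -> R3 @ bar 6 tick 2 v(2, 3): C5 above G4
  -> R3 @ bar 6 tick 3 v(2, 3): C5 above G4
  -> R2 @ bar 7 tick 0 v(0, 2): A3/C5 m3 -> D3/D4 P8 similar
  -> R2 @ bar 7 tick 0 v(0, 3): A3/G4 m7 -> D3/D4 P8 similar
  -> R2 @ bar 7 tick 0 v(2, 3): C5/G4 P4 -> D4/D4 P1 similar
  -> R7 @ bar 7 tick 0 v(1,): F4->B3 leap 6st
  -> R7 @ bar 7 tick 0 v(2,): C5->D4 leap 10st
  -> R8 @ bar 7 tick 0 v(0, 2): penult P8 not 3rd/6th
  -> R8 @ bar 7 tick 0 v(0, 3): penult P8 not 3rd/6th
  -> R1 @ bar 8 tick 0 v(2, 3): D4/D4 P1 -> E4/E4 P1 similar
  -> R6 @ bar 8 tick 3 v(0, 2): closes on M3
  -> R6 @ bar 8 tick 3 v(0, 3): closes on M3

(0, 0, R5, (0, 2))
(0, 0, R5, (0, 3))
(1, 0, R1, (0, 1))
(1, 0, R3, (1, 2))
(1, 0, R3, (2, 3))
(1, 0, R4, (0, 2))
(1, 0, R4, (0, 3))
(1, 0, R7, (3,))
(1, 1, R3, (1, 2))
(1, 1, R3, (2, 3))
(1, 2, R3, (1, 2))
(1, 2, R3, (2, 3))
(1, 3, R3, (1, 2))
(1, 3, R3, (2, 3))
(2, 0, R2, (0, 3))
(2, 0, R3, (2, 3))
(2, 1, R3, (2, 3))
(2, 2, R3, (2, 3))
(2, 3, R3, (2, 3))
(3, 0, R3, (2, 3))
(3, 0, R4, (0, 3))
(3, 1, R3, (2, 3))
(3, 2, R3, (2, 3))
(3, 3, R3, (2, 3))
(4, 0, R3, (1, 2))
(4, 1, R3, (1, 2))
(4, 2, R3, (1, 2))
(4, 3, R3, (1, 2))
(5, 0, R1, (0, 2))
(5, 0, R2, (0, 1))
(5, 0, R3, (1, 2))
(5, 0, R7, (3,))
(5, 1, R3, (1, 2))
(5, 2, R3, (1, 2))
(5, 3, R3, (1, 2))
(6, 0, R3, (2, 3))
(6, 0, R4, (0, 3))
(6, 0, R7, (2,))
(6, 1, R3, (2, 3))
(6, 2, R3, (2, 3))
(6, 3, R3, (2, 3))
(7, 0, R2, (0, 2))
(7, 0, R2, (0, 3))
(7, 0, R2, (2, 3))
(7, 0, R7, (1,))
(7, 0, R7, (2,))
(7, 0, R8, (0, 2))
(7, 0, R8, (0, 3))
(8, 0, R1, (2, 3))
(8, 3, R6, (0, 2))
(8, 3, R6, (0, 3))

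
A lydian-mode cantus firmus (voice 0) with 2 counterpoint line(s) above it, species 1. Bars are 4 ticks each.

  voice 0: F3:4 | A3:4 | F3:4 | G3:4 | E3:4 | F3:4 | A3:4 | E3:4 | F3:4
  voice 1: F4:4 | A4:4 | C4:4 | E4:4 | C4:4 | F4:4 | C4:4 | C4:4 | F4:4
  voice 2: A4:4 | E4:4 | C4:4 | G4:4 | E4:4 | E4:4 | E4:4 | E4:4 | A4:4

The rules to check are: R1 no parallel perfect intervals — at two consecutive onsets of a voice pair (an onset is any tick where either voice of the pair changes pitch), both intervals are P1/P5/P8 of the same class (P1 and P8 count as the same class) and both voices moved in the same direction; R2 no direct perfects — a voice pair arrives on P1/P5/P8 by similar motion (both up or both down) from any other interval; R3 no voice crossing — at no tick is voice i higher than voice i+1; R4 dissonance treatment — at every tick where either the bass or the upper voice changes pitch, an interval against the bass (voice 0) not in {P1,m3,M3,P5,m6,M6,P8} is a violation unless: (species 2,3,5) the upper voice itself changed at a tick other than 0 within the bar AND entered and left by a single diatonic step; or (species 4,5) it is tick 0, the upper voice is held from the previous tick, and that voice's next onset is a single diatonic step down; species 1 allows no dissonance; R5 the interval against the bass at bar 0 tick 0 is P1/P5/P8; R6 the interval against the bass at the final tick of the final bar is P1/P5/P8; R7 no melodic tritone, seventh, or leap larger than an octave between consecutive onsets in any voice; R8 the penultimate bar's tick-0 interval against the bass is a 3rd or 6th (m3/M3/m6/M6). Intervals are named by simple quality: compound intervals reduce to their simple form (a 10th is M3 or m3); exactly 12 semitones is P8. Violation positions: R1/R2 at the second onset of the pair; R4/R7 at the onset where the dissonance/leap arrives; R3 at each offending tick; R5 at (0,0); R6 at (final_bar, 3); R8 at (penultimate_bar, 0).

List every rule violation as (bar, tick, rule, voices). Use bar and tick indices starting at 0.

bar 0: v0=F3 v1=F4 v2=A4 downbeat M3
bar 1: v0=A3 v1=A4 v2=E4 downbeat P5
bar 2: v0=F3 v1=C4 v2=C4 downbeat P5
bar 3: v0=G3 v1=E4 v2=G4 downbeat P8
bar 4: v0=E3 v1=C4 v2=E4 downbeat P8
bar 5: v0=F3 v1=F4 v2=E4 downbeat M7
bar 6: v0=A3 v1=C4 v2=E4 downbeat P5
bar 7: v0=E3 v1=C4 v2=E4 downbeat P8
bar 8: v0=F3 v1=F4 v2=A4 downbeat M3
  -> R5 @ bar 0 tick 0 v(0, 2): opens on M3
  -> R1 @ bar 1 tick 0 v(0, 1): F3/F4 P8 -> A3/A4 P8 similar
  -> R3 @ bar 1 tick 0 v(1, 2): A4 above E4
  -> R3 @ bar 1 tick 1 v(1, 2): A4 above E4
  -> R3 @ bar 1 tick 2 v(1, 2): A4 above E4
  -> R3 @ bar 1 tick 3 v(1, 2): A4 above E4
  -> R1 @ bar 2 tick 0 v(0, 2): A3/E4 P5 -> F3/C4 P5 similar
  -> R2 @ bar 2 tick 0 v(0, 1): A3/A4 P8 -> F3/C4 P5 similar
  -> R2 @ bar 2 tick 0 v(1, 2): A4/E4 P4 -> C4/C4 P1 similar
  -> R2 @ bar 3 tick 0 v(0, 2): F3/C4 P5 -> G3/G4 P8 similar
  -> R1 @ bar 4 tick 0 v(0, 2): G3/G4 P8 -> E3/E4 P8 similar
  -> R2 @ bar 5 tick 0 v(0, 1): E3/C4 m6 -> F3/F4 P8 similar
  -> R3 @ bar 5 tick 0 v(1, 2): F4 above E4
  -> R4 @ bar 5 tick 0 v(0, 2): F3/E4 M7 untreated
  -> R3 @ bar 5 tick 1 v(1, 2): F4 above E4
  -> R3 @ bar 5 tick 2 v(1, 2): F4 above E4
  -> R3 @ bar 5 tick 3 v(1, 2): F4 above E4
  -> R8 @ bar 7 tick 0 v(0, 2): penult P8 not 3rd/6th
  -> R2 @ bar 8 tick 0 v(0, 1): E3/C4 m6 -> F3/F4 P8 similar
  -> R6 @ bar 8 tick 3 v(0, 2): closes on M3

(0, 0, R5, (0, 2))
(1, 0, R1, (0, 1))
(1, 0, R3, (1, 2))
(1, 1, R3, (1, 2))
(1, 2, R3, (1, 2))
(1, 3, R3, (1, 2))
(2, 0, R1, (0, 2))
(2, 0, R2, (0, 1))
(2, 0, R2, (1, 2))
(3, 0, R2, (0, 2))
(4, 0, R1, (0, 2))
(5, 0, R2, (0, 1))
(5, 0, R3, (1, 2))
(5, 0, R4, (0, 2))
(5, 1, R3, (1, 2))
(5, 2, R3, (1, 2))
(5, 3, R3, (1, 2))
(7, 0, R8, (0, 2))
(8, 0, R2, (0, 1))
(8, 3, R6, (0, 2))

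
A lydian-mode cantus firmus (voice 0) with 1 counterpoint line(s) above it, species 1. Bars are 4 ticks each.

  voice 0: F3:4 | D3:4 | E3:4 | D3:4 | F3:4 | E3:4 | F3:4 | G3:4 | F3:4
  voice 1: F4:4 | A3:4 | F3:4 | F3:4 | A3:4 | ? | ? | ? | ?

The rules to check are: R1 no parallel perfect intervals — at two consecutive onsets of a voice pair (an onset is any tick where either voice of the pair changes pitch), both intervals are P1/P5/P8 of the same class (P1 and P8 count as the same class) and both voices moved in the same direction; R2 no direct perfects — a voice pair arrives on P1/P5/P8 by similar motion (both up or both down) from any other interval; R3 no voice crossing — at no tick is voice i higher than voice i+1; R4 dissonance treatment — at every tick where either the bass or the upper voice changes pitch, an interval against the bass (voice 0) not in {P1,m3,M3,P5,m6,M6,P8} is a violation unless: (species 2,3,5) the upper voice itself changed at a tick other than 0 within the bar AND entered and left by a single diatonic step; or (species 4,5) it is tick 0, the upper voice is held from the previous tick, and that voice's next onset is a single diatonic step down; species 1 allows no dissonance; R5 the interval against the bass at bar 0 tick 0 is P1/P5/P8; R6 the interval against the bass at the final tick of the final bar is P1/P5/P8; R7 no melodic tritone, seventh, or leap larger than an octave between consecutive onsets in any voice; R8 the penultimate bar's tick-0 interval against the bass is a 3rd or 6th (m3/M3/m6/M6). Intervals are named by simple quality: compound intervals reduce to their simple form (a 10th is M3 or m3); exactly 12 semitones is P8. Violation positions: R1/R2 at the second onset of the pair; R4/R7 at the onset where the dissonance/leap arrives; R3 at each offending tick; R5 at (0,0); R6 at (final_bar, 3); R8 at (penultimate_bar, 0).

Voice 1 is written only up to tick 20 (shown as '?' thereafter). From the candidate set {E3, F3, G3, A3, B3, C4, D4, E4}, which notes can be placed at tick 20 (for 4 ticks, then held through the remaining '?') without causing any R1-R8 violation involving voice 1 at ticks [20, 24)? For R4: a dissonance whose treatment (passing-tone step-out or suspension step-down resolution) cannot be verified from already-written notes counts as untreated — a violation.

E3: violates R2
F3: violates R4
G3: legal
A3: violates R4
B3: legal
C4: legal
D4: violates R4
E4: legal

{B3, C4, E4, G3}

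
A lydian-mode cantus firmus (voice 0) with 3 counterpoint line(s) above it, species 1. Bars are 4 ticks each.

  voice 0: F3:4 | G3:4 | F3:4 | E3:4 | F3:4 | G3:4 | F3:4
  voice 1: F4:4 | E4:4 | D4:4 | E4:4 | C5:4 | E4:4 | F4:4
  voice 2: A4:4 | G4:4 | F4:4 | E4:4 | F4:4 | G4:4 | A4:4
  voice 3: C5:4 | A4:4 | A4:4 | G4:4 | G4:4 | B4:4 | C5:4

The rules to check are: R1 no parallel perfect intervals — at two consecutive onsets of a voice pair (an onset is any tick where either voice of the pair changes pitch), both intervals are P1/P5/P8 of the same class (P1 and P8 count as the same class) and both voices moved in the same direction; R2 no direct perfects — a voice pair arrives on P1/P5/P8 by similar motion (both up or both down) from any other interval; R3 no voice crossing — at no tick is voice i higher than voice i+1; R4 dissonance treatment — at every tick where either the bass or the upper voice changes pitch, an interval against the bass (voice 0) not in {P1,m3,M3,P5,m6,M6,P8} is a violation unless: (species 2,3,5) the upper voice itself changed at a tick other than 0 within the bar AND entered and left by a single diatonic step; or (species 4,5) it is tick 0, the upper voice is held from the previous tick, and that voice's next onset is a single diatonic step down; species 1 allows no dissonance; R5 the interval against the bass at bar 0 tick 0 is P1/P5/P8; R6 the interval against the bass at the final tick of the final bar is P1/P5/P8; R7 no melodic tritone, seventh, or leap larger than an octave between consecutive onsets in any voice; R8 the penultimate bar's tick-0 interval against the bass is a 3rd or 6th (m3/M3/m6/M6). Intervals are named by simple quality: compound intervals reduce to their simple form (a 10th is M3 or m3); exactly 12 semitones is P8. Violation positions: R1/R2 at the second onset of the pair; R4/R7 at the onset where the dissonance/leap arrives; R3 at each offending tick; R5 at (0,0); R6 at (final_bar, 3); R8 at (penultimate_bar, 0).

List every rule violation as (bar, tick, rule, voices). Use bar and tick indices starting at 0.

(0, 0, R5, (0, 2))
(1, 0, R4, (0, 3))
(2, 0, R1, (0, 2))
(3, 0, R1, (0, 2))
(4, 0, R1, (0, 2))
(4, 0, R2, (0, 1))
(4, 0, R2, (1, 2))
(4, 0, R3, (1, 2))
(4, 0, R4, (0, 3))
(4, 1, R3, (1, 2))
(4, 2, R3, (1, 2))
(4, 3, R3, (1, 2))
(5, 0, R1, (0, 2))
(5, 0, R8, (0, 2))
(6, 0, R1, (1, 3))
(6, 3, R6, (0, 2))

bar 0: v0=F3 v1=F4 v2=A4 v3=C5 downbeat P5
bar 1: v0=G3 v1=E4 v2=G4 v3=A4 downbeat M2
bar 2: v0=F3 v1=D4 v2=F4 v3=A4 downbeat M3
bar 3: v0=E3 v1=E4 v2=E4 v3=G4 downbeat m3
bar 4: v0=F3 v1=C5 v2=F4 v3=G4 downbeat M2
bar 5: v0=G3 v1=E4 v2=G4 v3=B4 downbeat M3
bar 6: v0=F3 v1=F4 v2=A4 v3=C5 downbeat P5
  -> R5 @ bar 0 tick 0 v(0, 2): opens on M3
  -> R4 @ bar 1 tick 0 v(0, 3): G3/A4 M2 untreated
  -> R1 @ bar 2 tick 0 v(0, 2): G3/G4 P8 -> F3/F4 P8 similar
  -> R1 @ bar 3 tick 0 v(0, 2): F3/F4 P8 -> E3/E4 P8 similar
  -> R1 @ bar 4 tick 0 v(0, 2): E3/E4 P8 -> F3/F4 P8 similar
  -> R2 @ bar 4 tick 0 v(0, 1): E3/E4 P8 -> F3/C5 P5 similar
  -> R2 @ bar 4 tick 0 v(1, 2): E4/E4 P1 -> C5/F4 P5 similar
  -> R3 @ bar 4 tick 0 v(1, 2): C5 above F4
  -> R4 @ bar 4 tick 0 v(0, 3): F3/G4 M2 untreated
  -> R3 @ bar 4 tick 1 v(1, 2): C5 above F4
  -> R3 @ bar 4 tick 2 v(1, 2): C5 above F4
  -> R3 @ bar 4 tick 3 v(1, 2): C5 above F4
  -> R1 @ bar 5 tick 0 v(0, 2): F3/F4 P8 -> G3/G4 P8 similar
  -> R8 @ bar 5 tick 0 v(0, 2): penult P8 not 3rd/6th
  -> R1 @ bar 6 tick 0 v(1, 3): E4/B4 P5 -> F4/C5 P5 similar
  -> R6 @ bar 6 tick 3 v(0, 2): closes on M3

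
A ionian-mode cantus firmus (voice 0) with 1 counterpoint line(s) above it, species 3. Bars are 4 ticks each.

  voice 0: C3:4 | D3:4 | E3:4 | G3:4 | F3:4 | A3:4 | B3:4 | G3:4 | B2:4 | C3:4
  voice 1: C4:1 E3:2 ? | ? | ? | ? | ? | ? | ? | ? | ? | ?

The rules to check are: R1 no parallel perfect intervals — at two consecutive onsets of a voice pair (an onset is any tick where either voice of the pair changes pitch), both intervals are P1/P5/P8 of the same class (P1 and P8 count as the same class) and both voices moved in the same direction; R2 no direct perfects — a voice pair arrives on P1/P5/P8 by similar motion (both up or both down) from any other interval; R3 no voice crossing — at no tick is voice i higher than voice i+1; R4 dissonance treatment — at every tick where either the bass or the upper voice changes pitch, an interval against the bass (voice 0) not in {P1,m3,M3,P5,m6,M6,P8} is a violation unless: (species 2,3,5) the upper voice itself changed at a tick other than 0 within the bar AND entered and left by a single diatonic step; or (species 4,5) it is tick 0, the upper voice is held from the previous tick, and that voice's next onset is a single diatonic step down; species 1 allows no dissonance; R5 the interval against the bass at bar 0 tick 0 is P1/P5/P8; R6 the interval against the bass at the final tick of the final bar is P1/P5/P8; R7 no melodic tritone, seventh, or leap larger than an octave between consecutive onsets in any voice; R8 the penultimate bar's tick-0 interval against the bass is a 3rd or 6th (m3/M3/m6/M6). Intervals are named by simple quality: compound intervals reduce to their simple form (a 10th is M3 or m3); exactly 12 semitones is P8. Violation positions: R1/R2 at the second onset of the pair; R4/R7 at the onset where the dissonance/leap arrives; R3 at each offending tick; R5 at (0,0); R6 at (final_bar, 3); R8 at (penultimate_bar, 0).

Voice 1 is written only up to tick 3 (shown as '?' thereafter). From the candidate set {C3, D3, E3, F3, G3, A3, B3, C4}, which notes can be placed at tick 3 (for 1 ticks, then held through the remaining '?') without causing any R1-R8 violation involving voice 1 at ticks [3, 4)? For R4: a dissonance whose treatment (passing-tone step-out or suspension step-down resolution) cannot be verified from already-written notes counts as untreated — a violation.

C3: legal
D3: violates R4
E3: legal
F3: violates R4
G3: legal
A3: legal
B3: violates R4
C4: legal

{A3, C3, C4, E3, G3}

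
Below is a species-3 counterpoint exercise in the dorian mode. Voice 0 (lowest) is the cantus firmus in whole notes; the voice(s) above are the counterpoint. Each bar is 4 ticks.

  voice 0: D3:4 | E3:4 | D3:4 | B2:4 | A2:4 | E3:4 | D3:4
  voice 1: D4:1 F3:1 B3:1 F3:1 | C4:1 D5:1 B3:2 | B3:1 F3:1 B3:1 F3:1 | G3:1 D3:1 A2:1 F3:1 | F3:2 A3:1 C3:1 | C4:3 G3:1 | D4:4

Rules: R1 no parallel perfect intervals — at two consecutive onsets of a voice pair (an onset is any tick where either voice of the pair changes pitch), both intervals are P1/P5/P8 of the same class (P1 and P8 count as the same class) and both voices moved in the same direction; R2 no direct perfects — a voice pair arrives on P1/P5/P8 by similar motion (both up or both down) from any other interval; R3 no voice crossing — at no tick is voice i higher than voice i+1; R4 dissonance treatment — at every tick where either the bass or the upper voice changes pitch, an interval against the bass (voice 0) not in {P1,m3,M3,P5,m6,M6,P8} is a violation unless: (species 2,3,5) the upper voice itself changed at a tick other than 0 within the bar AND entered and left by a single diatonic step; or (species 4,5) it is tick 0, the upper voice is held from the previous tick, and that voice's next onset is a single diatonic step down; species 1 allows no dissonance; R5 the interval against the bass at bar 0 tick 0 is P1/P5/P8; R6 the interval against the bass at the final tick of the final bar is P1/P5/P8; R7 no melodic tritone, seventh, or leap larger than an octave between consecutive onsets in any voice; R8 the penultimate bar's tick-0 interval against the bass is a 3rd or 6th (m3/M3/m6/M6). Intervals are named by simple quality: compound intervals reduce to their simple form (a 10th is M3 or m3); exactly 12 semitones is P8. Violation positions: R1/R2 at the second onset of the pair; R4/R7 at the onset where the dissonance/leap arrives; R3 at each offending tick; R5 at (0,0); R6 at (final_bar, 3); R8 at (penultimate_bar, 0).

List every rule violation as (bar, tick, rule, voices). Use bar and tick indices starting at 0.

(0, 2, R7, (1,))
(0, 3, R7, (1,))
(1, 1, R4, (0, 1))
(1, 1, R7, (1,))
(1, 2, R7, (1,))
(2, 1, R7, (1,))
(2, 2, R7, (1,))
(2, 3, R7, (1,))
(3, 2, R3, (0, 1))
(3, 2, R4, (0, 1))
(3, 3, R4, (0, 1))

bar 0: v0=D3 v1=D4 downbeat P8
bar 1: v0=E3 v1=C4 downbeat m6
bar 2: v0=D3 v1=B3 downbeat M6
bar 3: v0=B2 v1=G3 downbeat m6
bar 4: v0=A2 v1=F3 downbeat m6
bar 5: v0=E3 v1=C4 downbeat m6
bar 6: v0=D3 v1=D4 downbeat P8
  -> R7 @ bar 0 tick 2 v(1,): F3->B3 leap 6st
  -> R7 @ bar 0 tick 3 v(1,): B3->F3 leap 6st
  -> R4 @ bar 1 tick 1 v(0, 1): E3/D5 m7 untreated
  -> R7 @ bar 1 tick 1 v(1,): C4->D5 leap 14st
  -> R7 @ bar 1 tick 2 v(1,): D5->B3 leap 15st
  -> R7 @ bar 2 tick 1 v(1,): B3->F3 leap 6st
  -> R7 @ bar 2 tick 2 v(1,): F3->B3 leap 6st
  -> R7 @ bar 2 tick 3 v(1,): B3->F3 leap 6st
  -> R3 @ bar 3 tick 2 v(0, 1): B2 above A2
  -> R4 @ bar 3 tick 2 v(0, 1): B2/A2 M2 untreated
  -> R4 @ bar 3 tick 3 v(0, 1): B2/F3 TT untreated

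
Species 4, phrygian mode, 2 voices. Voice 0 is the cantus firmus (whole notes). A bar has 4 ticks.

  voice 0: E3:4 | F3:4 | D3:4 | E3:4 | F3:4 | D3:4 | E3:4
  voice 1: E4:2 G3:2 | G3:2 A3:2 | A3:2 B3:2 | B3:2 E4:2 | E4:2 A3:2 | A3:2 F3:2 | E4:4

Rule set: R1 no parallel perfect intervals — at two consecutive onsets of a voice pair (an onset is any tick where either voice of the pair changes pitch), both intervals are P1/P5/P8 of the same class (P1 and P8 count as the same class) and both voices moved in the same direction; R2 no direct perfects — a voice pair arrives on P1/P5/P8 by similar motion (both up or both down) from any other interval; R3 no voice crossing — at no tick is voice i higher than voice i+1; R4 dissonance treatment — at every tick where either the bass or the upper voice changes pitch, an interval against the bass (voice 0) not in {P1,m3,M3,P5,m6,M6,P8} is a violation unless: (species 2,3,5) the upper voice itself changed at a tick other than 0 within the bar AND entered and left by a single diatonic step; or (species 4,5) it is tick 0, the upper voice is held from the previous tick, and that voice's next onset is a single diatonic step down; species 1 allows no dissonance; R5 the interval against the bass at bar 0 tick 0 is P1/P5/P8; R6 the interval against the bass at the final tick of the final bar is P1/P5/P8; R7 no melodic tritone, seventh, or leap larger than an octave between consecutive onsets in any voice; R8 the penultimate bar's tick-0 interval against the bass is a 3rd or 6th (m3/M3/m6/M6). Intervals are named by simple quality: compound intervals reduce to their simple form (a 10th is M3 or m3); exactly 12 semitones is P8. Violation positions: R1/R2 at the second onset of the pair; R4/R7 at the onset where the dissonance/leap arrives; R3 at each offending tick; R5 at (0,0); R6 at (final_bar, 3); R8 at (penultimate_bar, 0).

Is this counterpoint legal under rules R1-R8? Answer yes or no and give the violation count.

No (5 violations)

bar 0: v0=E3 v1=E4 (P8)
bar 1: v0=F3 v1=G3 (M2)
bar 2: v0=D3 v1=A3 (P5)
bar 3: v0=E3 v1=B3 (P5)
bar 4: v0=F3 v1=E4 (M7)
bar 5: v0=D3 v1=A3 (P5)
bar 6: v0=E3 v1=E4 (P8)
  R4 @ bar1.0: F3/G3 M2 untreated
  R4 @ bar4.0: F3/E4 M7 untreated
  R8 @ bar5.0: penult P5 not 3rd/6th
  R2 @ bar6.0: D3/F3 m3 -> E3/E4 P8 similar
  R7 @ bar6.0: F3->E4 leap 11st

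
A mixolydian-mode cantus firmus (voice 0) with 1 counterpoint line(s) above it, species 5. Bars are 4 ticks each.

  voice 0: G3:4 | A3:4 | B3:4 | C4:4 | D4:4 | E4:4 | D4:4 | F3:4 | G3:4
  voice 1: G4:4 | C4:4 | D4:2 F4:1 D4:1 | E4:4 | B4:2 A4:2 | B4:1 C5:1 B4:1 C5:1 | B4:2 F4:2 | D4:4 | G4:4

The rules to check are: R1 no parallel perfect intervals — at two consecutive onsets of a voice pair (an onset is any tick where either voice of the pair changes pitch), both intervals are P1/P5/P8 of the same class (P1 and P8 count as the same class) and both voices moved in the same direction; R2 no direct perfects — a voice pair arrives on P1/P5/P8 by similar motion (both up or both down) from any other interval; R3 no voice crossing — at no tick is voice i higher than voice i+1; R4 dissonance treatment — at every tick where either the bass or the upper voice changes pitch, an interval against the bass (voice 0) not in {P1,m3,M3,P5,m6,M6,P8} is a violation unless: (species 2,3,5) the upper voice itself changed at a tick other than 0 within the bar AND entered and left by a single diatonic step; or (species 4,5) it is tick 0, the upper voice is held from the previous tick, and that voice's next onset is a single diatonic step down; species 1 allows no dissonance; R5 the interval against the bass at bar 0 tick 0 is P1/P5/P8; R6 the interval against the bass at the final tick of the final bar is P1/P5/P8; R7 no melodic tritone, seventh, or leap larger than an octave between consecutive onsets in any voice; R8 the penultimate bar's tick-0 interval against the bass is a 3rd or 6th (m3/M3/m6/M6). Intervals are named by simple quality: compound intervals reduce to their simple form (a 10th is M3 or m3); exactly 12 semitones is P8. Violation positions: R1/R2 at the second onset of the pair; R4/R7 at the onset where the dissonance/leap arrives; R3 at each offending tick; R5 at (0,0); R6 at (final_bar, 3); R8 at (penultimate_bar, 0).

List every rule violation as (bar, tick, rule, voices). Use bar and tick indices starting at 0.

(2, 2, R4, (0, 1))
(5, 0, R1, (0, 1))
(6, 2, R7, (1,))
(8, 0, R2, (0, 1))

bar 0: v0=G3 v1=G4 downbeat P8
bar 1: v0=A3 v1=C4 downbeat m3
bar 2: v0=B3 v1=D4 downbeat m3
bar 3: v0=C4 v1=E4 downbeat M3
bar 4: v0=D4 v1=B4 downbeat M6
bar 5: v0=E4 v1=B4 downbeat P5
bar 6: v0=D4 v1=B4 downbeat M6
bar 7: v0=F3 v1=D4 downbeat M6
bar 8: v0=G3 v1=G4 downbeat P8
  -> R4 @ bar 2 tick 2 v(0, 1): B3/F4 TT untreated
  -> R1 @ bar 5 tick 0 v(0, 1): D4/A4 P5 -> E4/B4 P5 similar
  -> R7 @ bar 6 tick 2 v(1,): B4->F4 leap 6st
  -> R2 @ bar 8 tick 0 v(0, 1): F3/D4 M6 -> G3/G4 P8 similar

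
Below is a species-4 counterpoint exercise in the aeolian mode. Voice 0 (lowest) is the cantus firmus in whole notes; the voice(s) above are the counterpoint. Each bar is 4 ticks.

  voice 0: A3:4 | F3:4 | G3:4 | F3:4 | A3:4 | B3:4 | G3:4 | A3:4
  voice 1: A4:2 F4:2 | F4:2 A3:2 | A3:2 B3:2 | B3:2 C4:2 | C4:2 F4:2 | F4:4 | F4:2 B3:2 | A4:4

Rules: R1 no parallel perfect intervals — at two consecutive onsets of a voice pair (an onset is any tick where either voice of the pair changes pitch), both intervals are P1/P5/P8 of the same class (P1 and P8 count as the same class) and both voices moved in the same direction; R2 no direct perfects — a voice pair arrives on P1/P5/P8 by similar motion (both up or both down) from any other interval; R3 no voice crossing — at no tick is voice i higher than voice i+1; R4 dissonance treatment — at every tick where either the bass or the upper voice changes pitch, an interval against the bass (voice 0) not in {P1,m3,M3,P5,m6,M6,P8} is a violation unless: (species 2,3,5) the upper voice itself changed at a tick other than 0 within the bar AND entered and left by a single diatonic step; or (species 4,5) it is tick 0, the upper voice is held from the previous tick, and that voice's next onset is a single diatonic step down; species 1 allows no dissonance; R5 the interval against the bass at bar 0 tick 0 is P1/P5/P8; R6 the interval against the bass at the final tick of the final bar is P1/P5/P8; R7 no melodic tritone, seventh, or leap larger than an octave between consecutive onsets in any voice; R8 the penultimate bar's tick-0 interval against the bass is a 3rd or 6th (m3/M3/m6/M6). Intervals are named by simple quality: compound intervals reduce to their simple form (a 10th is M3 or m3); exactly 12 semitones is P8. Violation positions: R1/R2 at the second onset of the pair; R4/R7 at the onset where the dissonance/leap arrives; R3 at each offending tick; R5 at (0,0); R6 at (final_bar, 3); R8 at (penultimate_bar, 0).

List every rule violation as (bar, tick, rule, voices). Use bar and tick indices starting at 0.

bar 0: v0=A3 v1=A4 downbeat P8
bar 1: v0=F3 v1=F4 downbeat P8
bar 2: v0=G3 v1=A3 downbeat M2
bar 3: v0=F3 v1=B3 downbeat TT
bar 4: v0=A3 v1=C4 downbeat m3
bar 5: v0=B3 v1=F4 downbeat TT
bar 6: v0=G3 v1=F4 downbeat m7
bar 7: v0=A3 v1=A4 downbeat P8
  -> R4 @ bar 2 tick 0 v(0, 1): G3/A3 M2 untreated
  -> R4 @ bar 3 tick 0 v(0, 1): F3/B3 TT untreated
  -> R4 @ bar 5 tick 0 v(0, 1): B3/F4 TT untreated
  -> R4 @ bar 6 tick 0 v(0, 1): G3/F4 m7 untreated
  -> R8 @ bar 6 tick 0 v(0, 1): penult m7 not 3rd/6th
  -> R7 @ bar 6 tick 2 v(1,): F4->B3 leap 6st
  -> R2 @ bar 7 tick 0 v(0, 1): G3/B3 M3 -> A3/A4 P8 similar
  -> R7 @ bar 7 tick 0 v(1,): B3->A4 leap 10st

(2, 0, R4, (0, 1))
(3, 0, R4, (0, 1))
(5, 0, R4, (0, 1))
(6, 0, R4, (0, 1))
(6, 0, R8, (0, 1))
(6, 2, R7, (1,))
(7, 0, R2, (0, 1))
(7, 0, R7, (1,))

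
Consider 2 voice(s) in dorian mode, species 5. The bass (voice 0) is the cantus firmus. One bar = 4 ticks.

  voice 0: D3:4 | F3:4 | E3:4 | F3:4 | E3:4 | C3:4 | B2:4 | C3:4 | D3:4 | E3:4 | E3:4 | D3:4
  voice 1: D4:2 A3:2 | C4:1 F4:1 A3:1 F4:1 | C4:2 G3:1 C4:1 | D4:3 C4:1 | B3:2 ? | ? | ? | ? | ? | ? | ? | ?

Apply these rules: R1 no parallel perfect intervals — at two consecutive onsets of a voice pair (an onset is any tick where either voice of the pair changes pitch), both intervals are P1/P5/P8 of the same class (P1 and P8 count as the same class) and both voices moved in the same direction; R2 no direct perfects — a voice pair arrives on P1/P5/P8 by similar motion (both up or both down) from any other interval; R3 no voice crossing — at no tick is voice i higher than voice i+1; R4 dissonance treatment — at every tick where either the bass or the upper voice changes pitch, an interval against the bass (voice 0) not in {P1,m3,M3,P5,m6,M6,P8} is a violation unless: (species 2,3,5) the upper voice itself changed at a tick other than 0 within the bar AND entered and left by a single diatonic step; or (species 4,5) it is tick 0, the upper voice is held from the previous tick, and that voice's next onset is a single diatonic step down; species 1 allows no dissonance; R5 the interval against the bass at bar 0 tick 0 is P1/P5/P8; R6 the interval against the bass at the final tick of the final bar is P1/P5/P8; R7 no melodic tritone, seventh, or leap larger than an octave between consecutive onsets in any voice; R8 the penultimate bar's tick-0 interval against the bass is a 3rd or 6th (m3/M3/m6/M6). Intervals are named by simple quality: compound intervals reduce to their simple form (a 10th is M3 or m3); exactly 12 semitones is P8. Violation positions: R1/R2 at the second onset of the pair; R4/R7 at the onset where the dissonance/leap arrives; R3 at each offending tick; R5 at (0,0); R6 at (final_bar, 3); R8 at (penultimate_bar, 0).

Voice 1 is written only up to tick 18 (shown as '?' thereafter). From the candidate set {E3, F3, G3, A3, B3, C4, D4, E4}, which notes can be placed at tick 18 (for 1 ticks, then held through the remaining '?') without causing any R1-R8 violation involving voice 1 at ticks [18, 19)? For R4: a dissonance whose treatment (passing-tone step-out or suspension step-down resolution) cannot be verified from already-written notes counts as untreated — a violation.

{B3, C4, E3, E4, G3}

E3: legal
F3: violates R4,R7
G3: legal
A3: violates R4
B3: legal
C4: legal
D4: violates R4
E4: legal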